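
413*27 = 11151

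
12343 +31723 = 44066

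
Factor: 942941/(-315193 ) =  - 73^1*12917^1*315193^ ( - 1) 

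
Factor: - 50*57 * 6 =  - 2^2*3^2*5^2 * 19^1= -17100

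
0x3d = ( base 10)61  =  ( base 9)67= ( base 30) 21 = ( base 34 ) 1R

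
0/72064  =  0 = 0.00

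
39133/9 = 4348 + 1/9 = 4348.11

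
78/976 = 39/488 =0.08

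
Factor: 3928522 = 2^1*13^1 * 61^1*2477^1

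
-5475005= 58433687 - 63908692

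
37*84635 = 3131495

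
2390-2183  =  207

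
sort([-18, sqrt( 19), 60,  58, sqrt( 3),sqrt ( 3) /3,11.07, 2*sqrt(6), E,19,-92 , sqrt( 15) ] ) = [-92,-18, sqrt(3 ) /3, sqrt( 3),  E,sqrt( 15),  sqrt(19),  2*sqrt( 6),11.07,19, 58,60 ]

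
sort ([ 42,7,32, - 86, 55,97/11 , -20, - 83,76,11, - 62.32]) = [ -86,-83, -62.32,- 20 , 7, 97/11, 11 , 32,42,55,76] 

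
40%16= 8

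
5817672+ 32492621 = 38310293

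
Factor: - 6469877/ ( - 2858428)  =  2^( - 2)*17^1*23^1*599^(  -  1 )* 1193^(-1)*16547^1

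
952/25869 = 952/25869 = 0.04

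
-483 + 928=445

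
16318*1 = 16318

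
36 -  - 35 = 71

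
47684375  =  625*76295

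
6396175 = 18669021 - 12272846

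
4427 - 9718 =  - 5291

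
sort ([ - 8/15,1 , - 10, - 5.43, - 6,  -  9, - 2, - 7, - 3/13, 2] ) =[  -  10 , - 9, - 7,-6,-5.43, - 2, - 8/15, - 3/13, 1, 2]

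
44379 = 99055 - 54676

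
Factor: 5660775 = 3^2*5^2  *139^1*181^1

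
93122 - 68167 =24955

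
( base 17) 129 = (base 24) dk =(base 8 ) 514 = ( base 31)AM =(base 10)332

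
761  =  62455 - 61694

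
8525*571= 4867775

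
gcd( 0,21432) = 21432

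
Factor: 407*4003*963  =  1568939823 = 3^2*11^1*37^1  *  107^1*4003^1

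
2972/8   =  371+1/2 =371.50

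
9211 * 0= 0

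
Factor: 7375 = 5^3 * 59^1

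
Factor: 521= 521^1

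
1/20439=1/20439 = 0.00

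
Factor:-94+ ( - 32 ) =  - 2^1*3^2*7^1 = - 126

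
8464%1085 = 869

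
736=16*46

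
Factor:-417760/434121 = -2^5*3^( - 1 )*5^1 * 7^1*37^(  -  1)*373^1*3911^(  -  1 )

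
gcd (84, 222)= 6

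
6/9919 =6/9919 = 0.00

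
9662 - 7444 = 2218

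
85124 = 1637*52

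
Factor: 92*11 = 2^2 * 11^1  *  23^1 = 1012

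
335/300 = 67/60 = 1.12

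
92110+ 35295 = 127405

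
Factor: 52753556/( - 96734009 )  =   - 2^2*2423^1*5443^1*96734009^( - 1)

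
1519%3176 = 1519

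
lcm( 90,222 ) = 3330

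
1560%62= 10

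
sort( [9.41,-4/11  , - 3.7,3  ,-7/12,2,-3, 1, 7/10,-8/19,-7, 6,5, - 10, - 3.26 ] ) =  [-10, - 7,  -  3.7,-3.26, - 3,-7/12,-8/19,-4/11,7/10,1,2,3,5,6,9.41 ]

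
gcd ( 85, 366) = 1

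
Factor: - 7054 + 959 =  - 6095 = - 5^1*23^1*53^1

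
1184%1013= 171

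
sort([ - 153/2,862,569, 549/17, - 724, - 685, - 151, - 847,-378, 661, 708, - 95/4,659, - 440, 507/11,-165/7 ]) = [ - 847, - 724, - 685,-440, - 378,  -  151,-153/2,-95/4, - 165/7, 549/17,507/11, 569, 659, 661, 708 , 862 ]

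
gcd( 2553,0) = 2553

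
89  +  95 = 184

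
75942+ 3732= 79674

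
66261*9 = 596349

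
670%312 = 46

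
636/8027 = 636/8027 = 0.08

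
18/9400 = 9/4700= 0.00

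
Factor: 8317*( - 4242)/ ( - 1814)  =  3^1*7^1*101^1*907^( - 1)*8317^1 = 17640357/907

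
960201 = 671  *1431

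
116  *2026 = 235016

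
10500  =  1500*7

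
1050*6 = 6300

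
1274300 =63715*20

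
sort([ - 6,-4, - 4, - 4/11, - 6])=[- 6 , - 6 ,-4,-4, - 4/11 ] 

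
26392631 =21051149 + 5341482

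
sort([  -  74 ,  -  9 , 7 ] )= [ - 74,-9,7]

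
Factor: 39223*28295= 5^1*61^1 * 643^1  *5659^1 = 1109814785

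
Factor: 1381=1381^1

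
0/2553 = 0 = 0.00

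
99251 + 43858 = 143109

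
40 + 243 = 283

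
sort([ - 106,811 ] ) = [- 106,811]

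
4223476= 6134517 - 1911041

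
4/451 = 4/451 =0.01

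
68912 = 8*8614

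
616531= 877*703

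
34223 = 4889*7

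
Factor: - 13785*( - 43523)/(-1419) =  - 5^1 * 11^(-1) * 43^( - 1 ) * 71^1 * 613^1 *919^1 = - 199988185/473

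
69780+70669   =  140449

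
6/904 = 3/452 = 0.01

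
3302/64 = 1651/32 = 51.59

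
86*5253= 451758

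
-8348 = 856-9204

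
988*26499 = 26181012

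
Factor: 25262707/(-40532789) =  - 11^( - 1 )*43^(-1 )* 67^( - 1)*103^1*1279^( - 1)*245269^1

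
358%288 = 70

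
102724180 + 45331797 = 148055977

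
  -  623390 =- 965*646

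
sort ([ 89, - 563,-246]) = [-563, - 246 , 89]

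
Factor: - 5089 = - 7^1 *727^1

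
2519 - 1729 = 790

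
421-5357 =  - 4936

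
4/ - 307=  - 4/307 = - 0.01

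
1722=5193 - 3471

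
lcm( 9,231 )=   693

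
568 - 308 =260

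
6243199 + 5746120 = 11989319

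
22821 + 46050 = 68871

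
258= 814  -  556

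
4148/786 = 2074/393=5.28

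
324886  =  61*5326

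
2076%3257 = 2076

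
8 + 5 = 13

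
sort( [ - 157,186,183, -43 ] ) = [ - 157, - 43, 183  ,  186 ] 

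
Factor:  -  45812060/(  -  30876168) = 2^(-1)*3^(  -  1) * 5^1*7^2 * 821^( - 1)*1567^(  -  1 )* 46747^1 =11453015/7719042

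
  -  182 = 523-705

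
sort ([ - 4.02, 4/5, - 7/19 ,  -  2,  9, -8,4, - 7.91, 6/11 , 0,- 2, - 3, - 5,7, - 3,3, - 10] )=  [ - 10, - 8, - 7.91, - 5,  -  4.02, - 3,-3,  -  2,-2,  -  7/19,0, 6/11, 4/5, 3, 4,7, 9 ] 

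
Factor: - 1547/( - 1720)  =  2^(- 3)*5^ (  -  1)*7^1* 13^1*17^1*43^(-1)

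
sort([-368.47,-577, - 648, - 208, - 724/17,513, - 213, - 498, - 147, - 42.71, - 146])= [ - 648 , - 577, - 498, - 368.47, - 213 , - 208,  -  147, - 146, - 42.71,- 724/17, 513] 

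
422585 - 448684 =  - 26099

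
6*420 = 2520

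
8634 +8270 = 16904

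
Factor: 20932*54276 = 2^4*3^1  *4523^1 * 5233^1 = 1136105232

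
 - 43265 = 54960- 98225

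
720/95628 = 60/7969  =  0.01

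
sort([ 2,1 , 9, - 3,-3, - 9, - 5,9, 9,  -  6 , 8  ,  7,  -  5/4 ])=[- 9,-6 , - 5,  -  3, - 3, - 5/4, 1 , 2,7, 8,9  ,  9, 9]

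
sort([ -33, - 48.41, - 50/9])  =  [ -48.41,-33,-50/9] 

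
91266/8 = 11408 + 1/4 = 11408.25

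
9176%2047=988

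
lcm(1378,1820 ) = 96460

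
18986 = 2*9493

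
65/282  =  65/282 = 0.23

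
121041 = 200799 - 79758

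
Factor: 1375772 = 2^2*343943^1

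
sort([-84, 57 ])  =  [-84, 57]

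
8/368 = 1/46 = 0.02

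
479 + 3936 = 4415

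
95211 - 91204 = 4007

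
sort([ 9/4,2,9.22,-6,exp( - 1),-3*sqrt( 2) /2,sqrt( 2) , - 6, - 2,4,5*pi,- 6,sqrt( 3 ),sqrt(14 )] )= [ - 6,  -  6,  -  6,-3*sqrt( 2)/2,- 2,exp( - 1),sqrt(2 ), sqrt( 3), 2 , 9/4,sqrt(14 ), 4,9.22 , 5*pi ] 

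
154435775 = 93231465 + 61204310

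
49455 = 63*785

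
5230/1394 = 2615/697 = 3.75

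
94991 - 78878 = 16113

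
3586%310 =176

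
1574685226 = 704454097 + 870231129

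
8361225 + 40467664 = 48828889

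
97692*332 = 32433744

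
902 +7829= 8731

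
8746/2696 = 3 + 329/1348 = 3.24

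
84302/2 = 42151 = 42151.00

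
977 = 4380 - 3403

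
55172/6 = 27586/3= 9195.33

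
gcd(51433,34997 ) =1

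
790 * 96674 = 76372460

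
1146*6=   6876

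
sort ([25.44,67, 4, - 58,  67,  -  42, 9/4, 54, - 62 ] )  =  [ - 62 , - 58,  -  42,9/4, 4 , 25.44, 54,67 , 67 ] 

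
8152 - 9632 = -1480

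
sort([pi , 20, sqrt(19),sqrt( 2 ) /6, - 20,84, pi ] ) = [  -  20,  sqrt(2 ) /6, pi, pi,sqrt( 19 ),20,84 ]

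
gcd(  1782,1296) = 162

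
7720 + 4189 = 11909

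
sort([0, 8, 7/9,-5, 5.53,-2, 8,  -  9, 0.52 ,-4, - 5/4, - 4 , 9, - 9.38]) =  [ - 9.38,-9, - 5,  -  4, - 4, - 2, - 5/4 , 0, 0.52,7/9,  5.53, 8 , 8,9] 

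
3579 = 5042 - 1463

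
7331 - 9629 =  - 2298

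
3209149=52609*61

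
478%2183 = 478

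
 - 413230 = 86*( - 4805)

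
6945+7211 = 14156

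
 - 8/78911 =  - 1+ 78903/78911=- 0.00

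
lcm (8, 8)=8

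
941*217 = 204197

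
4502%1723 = 1056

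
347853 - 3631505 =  -3283652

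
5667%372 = 87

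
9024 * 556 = 5017344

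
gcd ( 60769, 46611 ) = 1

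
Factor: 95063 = 95063^1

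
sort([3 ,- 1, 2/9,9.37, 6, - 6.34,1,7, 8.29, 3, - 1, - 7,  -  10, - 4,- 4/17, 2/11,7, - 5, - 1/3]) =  [- 10, - 7, - 6.34, - 5, -4, - 1, - 1, - 1/3, - 4/17,2/11,2/9, 1, 3,3,6, 7,  7, 8.29,9.37]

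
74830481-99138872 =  - 24308391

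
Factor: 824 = 2^3*103^1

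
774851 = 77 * 10063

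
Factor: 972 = 2^2*3^5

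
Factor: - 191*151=  -  28841= -  151^1*191^1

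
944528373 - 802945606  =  141582767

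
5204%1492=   728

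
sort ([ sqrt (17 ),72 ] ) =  [sqrt(17 ),72 ] 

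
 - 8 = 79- 87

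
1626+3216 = 4842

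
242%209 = 33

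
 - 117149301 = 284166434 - 401315735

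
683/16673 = 683/16673 = 0.04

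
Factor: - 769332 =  - 2^2* 3^1*61^1*1051^1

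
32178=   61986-29808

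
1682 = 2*841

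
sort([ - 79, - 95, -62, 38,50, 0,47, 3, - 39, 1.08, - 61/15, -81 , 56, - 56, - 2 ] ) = [ - 95, - 81,  -  79, - 62,  -  56 , - 39, - 61/15, - 2,0,1.08,3,38,  47,50,56] 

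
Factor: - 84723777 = -3^2 *97^1*107^1*907^1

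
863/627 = 863/627 = 1.38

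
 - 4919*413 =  - 2031547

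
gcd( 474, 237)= 237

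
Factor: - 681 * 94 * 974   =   - 2^2 * 3^1*47^1*227^1 *487^1 = - 62349636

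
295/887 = 295/887= 0.33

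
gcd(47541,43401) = 69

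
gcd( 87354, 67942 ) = 9706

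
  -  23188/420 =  - 56+83/105 = - 55.21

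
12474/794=6237/397 = 15.71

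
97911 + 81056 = 178967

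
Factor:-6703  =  -6703^1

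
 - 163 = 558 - 721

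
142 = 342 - 200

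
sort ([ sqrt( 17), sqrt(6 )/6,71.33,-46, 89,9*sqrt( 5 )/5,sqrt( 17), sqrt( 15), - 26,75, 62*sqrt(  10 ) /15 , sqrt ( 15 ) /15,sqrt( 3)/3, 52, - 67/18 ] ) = [ - 46, - 26, - 67/18,sqrt(15 )/15, sqrt( 6)/6,sqrt(3)/3,sqrt(15), 9*sqrt(5) /5,sqrt( 17), sqrt( 17), 62* sqrt(10)/15, 52,71.33,75, 89]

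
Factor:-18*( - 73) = 2^1*3^2 *73^1  =  1314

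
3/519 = 1/173 = 0.01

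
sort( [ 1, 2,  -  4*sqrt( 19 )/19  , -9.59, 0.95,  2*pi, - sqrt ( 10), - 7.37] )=[ - 9.59, - 7.37, - sqrt( 10), - 4*sqrt( 19 ) /19,0.95, 1,2,  2*pi ] 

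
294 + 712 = 1006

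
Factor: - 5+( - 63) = -2^2*17^1 = - 68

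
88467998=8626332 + 79841666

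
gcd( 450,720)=90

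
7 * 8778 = 61446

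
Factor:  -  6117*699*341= -1458042003 = - 3^2* 11^1* 31^1*233^1*2039^1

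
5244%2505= 234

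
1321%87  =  16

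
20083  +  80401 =100484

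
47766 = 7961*6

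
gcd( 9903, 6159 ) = 3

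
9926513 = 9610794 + 315719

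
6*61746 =370476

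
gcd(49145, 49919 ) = 1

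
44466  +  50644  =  95110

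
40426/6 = 6737 + 2/3 = 6737.67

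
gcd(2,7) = 1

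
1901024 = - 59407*(-32 ) 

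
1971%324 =27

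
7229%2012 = 1193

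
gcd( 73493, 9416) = 1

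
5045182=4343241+701941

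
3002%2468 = 534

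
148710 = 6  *24785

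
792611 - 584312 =208299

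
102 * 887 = 90474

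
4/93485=4/93485  =  0.00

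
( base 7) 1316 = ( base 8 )767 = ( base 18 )19h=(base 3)200122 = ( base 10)503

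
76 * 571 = 43396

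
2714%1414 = 1300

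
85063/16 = 85063/16 = 5316.44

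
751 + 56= 807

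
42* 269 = 11298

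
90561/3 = 30187=30187.00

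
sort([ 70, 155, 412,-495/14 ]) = [-495/14,70,  155,412 ] 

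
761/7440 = 761/7440 = 0.10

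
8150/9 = 8150/9 = 905.56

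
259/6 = 43 + 1/6  =  43.17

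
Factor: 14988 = 2^2*3^1*1249^1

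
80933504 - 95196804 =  - 14263300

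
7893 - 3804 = 4089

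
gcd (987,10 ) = 1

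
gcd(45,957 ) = 3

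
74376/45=8264/5 = 1652.80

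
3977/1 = 3977 = 3977.00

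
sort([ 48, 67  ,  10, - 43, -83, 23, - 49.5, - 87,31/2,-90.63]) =[ - 90.63, - 87, - 83, -49.5, - 43,  10,31/2 , 23,48,67]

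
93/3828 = 31/1276 =0.02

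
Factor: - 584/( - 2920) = 5^(  -  1 )= 1/5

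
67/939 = 67/939= 0.07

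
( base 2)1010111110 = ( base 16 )2be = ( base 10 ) 702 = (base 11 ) 589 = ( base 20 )1F2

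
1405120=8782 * 160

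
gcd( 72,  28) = 4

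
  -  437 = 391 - 828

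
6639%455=269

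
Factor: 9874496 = 2^6 * 277^1 * 557^1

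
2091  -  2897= - 806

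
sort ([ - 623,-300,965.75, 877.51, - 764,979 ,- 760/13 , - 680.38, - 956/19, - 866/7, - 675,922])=[ - 764 , - 680.38, - 675,  -  623,-300, - 866/7, - 760/13,-956/19, 877.51,  922 , 965.75, 979]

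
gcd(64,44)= 4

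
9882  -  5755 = 4127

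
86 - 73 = 13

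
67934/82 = 33967/41 =828.46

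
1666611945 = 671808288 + 994803657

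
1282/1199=1 + 83/1199 = 1.07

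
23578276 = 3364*7009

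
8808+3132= 11940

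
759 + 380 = 1139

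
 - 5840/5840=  - 1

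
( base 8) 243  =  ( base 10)163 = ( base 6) 431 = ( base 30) 5D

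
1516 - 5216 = -3700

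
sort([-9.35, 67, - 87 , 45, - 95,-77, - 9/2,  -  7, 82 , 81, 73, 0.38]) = [ - 95, - 87, - 77, - 9.35, - 7, - 9/2, 0.38,45, 67, 73,81,  82 ]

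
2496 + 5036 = 7532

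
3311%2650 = 661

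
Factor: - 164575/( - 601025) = 227^1*829^ ( - 1)   =  227/829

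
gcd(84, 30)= 6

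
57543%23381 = 10781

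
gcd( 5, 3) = 1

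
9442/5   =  1888 + 2/5= 1888.40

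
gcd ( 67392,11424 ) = 96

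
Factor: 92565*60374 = 5588519310 = 2^1*3^2*5^1*11^2*17^1*30187^1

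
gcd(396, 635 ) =1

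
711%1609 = 711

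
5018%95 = 78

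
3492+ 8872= 12364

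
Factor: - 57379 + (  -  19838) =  - 3^1*7^1*3677^1 = -77217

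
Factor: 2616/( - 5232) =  - 1/2  =  - 2^( - 1 ) 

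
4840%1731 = 1378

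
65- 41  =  24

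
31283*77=2408791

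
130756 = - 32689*( - 4)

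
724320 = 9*80480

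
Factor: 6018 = 2^1*3^1*17^1*59^1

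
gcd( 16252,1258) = 34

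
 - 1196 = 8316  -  9512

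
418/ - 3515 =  -22/185 = -  0.12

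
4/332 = 1/83 = 0.01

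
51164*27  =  1381428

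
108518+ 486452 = 594970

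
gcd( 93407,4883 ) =1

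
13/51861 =13/51861  =  0.00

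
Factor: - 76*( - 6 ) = 2^3 * 3^1*19^1 = 456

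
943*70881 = 66840783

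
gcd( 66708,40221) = 981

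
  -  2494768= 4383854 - 6878622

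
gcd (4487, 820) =1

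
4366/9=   4366/9 = 485.11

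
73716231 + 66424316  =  140140547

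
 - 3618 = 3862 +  - 7480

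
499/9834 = 499/9834 = 0.05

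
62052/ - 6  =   - 10342 + 0/1 = -10342.00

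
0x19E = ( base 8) 636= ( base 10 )414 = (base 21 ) JF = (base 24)h6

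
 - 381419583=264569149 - 645988732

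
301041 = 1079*279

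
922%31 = 23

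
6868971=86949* 79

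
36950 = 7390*5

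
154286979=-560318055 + 714605034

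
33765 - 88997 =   -  55232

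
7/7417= 7/7417  =  0.00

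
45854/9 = 5094 + 8/9=5094.89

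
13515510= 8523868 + 4991642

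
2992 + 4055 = 7047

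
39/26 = 1 + 1/2= 1.50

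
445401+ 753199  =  1198600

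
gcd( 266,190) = 38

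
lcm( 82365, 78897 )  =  7495215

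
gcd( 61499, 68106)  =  1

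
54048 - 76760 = -22712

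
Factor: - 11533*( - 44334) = 511304022=2^1*3^3*19^1*607^1*821^1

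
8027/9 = 8027/9= 891.89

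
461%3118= 461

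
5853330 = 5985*978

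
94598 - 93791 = 807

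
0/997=0  =  0.00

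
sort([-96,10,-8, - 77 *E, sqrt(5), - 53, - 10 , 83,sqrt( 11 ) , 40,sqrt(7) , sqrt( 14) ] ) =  [- 77 * E,-96,-53, -10, - 8, sqrt(5), sqrt(7), sqrt(11),sqrt(14), 10 , 40,83]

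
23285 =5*4657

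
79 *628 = 49612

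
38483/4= 38483/4 = 9620.75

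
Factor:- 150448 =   -  2^4 *9403^1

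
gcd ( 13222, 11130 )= 2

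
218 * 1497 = 326346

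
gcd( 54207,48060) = 9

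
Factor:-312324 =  - 2^2*3^1*17^1*1531^1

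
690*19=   13110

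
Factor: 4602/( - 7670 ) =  - 3^1*5^( -1) = - 3/5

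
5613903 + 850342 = 6464245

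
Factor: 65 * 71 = 4615 = 5^1*13^1*71^1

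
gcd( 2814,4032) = 42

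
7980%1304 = 156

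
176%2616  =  176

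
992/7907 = 992/7907 = 0.13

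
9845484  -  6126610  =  3718874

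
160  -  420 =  - 260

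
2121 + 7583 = 9704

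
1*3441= 3441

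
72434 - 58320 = 14114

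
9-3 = 6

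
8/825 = 8/825=0.01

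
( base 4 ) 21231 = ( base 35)hq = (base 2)1001101101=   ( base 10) 621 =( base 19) 1DD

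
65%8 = 1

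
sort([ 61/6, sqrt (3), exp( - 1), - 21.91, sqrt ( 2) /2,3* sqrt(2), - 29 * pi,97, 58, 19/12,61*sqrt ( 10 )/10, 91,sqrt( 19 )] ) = [ - 29*pi, - 21.91, exp(-1 ), sqrt (2)/2, 19/12, sqrt( 3), 3*sqrt( 2 ),sqrt( 19), 61/6,61*sqrt (10 ) /10, 58,91,97]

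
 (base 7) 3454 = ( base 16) 4F0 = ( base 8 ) 2360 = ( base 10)1264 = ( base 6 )5504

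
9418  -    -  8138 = 17556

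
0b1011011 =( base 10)91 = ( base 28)37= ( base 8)133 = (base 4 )1123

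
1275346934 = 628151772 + 647195162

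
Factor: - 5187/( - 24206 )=3/14 = 2^( - 1 )*3^1*7^( - 1 ) 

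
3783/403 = 291/31 = 9.39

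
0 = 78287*0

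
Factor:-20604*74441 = -2^2*3^1 * 17^1*101^1*74441^1 = - 1533782364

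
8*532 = 4256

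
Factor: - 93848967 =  - 3^2*10427663^1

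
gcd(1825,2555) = 365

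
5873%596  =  509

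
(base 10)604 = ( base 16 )25c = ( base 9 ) 741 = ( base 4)21130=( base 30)K4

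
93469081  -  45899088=47569993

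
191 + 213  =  404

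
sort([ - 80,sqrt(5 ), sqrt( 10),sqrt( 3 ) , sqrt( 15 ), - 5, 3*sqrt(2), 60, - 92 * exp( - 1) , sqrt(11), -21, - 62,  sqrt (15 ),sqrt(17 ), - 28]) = [-80, - 62, - 92*exp( - 1 ), - 28,-21, - 5,sqrt(3), sqrt( 5), sqrt(10) , sqrt ( 11), sqrt(15 ), sqrt(15),sqrt( 17),3 * sqrt( 2 ), 60]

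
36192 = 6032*6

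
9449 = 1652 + 7797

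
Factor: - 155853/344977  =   - 3^2 * 23^( - 1)*53^( -1)  *  283^(- 1 )*17317^1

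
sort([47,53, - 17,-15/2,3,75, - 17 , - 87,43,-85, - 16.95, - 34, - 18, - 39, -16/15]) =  [ - 87,  -  85,-39, - 34, - 18 , - 17, - 17, - 16.95,-15/2, - 16/15,  3, 43,  47, 53, 75]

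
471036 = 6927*68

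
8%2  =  0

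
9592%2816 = 1144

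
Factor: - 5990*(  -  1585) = 2^1*5^2*317^1*599^1 = 9494150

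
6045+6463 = 12508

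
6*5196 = 31176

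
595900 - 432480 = 163420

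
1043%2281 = 1043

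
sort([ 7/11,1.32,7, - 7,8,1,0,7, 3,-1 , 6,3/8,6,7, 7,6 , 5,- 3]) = [ - 7 , - 3 ,-1,  0,3/8,7/11,1,1.32,3,5,6,6,  6,7, 7,  7,7,8 ] 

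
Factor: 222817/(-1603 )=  - 139^1 = - 139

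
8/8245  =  8/8245 = 0.00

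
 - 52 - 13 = -65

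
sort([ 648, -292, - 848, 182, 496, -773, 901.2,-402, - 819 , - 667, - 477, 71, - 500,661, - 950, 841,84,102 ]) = [ - 950, - 848,-819, - 773 , - 667, - 500 , - 477, - 402, - 292, 71,84,102 , 182, 496 , 648, 661, 841, 901.2 ]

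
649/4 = 649/4 = 162.25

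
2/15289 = 2/15289 =0.00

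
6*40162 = 240972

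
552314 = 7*78902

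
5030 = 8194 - 3164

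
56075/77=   56075/77 = 728.25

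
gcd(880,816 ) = 16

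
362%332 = 30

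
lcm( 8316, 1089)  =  91476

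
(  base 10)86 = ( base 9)105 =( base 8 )126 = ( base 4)1112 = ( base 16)56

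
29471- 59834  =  -30363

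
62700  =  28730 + 33970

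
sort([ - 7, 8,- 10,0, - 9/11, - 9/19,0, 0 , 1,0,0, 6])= [ - 10, - 7, - 9/11, - 9/19,  0, 0,0,  0,0,1,6 , 8 ]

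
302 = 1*302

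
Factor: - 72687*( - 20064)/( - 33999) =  - 2^5*3^1*7^(-1 )*11^1 * 19^1*1619^(-1) *24229^1= - 486130656/11333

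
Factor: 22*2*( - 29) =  - 2^2 * 11^1*29^1 = - 1276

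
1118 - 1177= - 59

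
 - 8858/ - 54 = 4429/27=164.04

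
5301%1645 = 366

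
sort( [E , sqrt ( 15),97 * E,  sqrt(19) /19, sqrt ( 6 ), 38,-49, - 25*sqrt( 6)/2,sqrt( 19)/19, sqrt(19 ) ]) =[ - 49, - 25 *sqrt (6)/2,sqrt( 19 )/19, sqrt( 19 )/19, sqrt(6), E,sqrt( 15), sqrt(19), 38,97*E ] 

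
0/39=0 = 0.00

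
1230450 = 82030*15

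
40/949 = 40/949 = 0.04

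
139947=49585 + 90362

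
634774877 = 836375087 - 201600210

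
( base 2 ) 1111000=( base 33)3L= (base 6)320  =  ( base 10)120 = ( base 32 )3o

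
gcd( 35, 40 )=5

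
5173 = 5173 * 1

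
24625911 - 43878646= -19252735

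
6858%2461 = 1936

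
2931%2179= 752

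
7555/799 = 7555/799 = 9.46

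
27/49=27/49= 0.55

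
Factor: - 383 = - 383^1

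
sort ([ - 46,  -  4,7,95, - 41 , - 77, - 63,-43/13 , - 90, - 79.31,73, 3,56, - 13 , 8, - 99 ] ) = [ - 99, - 90 , - 79.31,  -  77, - 63,  -  46, - 41, - 13,  -  4, - 43/13,3, 7, 8 , 56 , 73,95]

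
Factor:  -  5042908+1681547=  - 29^1*31^1*3739^1 = - 3361361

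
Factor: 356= 2^2* 89^1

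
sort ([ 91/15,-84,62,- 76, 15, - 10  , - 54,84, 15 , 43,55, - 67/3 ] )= [ -84, - 76,-54,-67/3,- 10,91/15, 15,15,  43,55, 62,84 ] 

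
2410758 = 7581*318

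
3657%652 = 397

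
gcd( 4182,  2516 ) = 34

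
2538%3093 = 2538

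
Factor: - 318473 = -318473^1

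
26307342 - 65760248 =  - 39452906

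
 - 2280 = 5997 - 8277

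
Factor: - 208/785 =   -  2^4*5^( - 1) * 13^1 * 157^(-1 )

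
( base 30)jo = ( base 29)ke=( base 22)150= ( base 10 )594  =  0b1001010010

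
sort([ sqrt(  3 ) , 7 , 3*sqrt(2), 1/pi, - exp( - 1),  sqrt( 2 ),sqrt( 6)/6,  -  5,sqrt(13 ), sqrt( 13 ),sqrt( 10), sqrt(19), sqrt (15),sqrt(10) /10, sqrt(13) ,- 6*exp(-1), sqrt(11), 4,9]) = [ - 5,-6*exp (  -  1), - exp(-1), sqrt( 10 )/10,1/pi,  sqrt( 6) /6,sqrt(2 ),sqrt ( 3), sqrt( 10 ), sqrt(11 ), sqrt( 13),sqrt (13 ), sqrt (13 ),sqrt( 15), 4,3 * sqrt( 2 ),sqrt(19 ), 7,9 ]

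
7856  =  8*982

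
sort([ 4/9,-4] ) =[ - 4,4/9 ] 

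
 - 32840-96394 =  - 129234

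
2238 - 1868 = 370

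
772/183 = 4 + 40/183 = 4.22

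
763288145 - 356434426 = 406853719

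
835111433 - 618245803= 216865630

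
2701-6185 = - 3484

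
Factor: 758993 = 19^1 *43^1*929^1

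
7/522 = 7/522 = 0.01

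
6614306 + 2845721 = 9460027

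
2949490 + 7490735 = 10440225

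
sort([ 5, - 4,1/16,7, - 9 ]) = [ - 9, - 4,1/16,5,7 ]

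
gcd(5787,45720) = 9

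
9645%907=575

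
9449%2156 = 825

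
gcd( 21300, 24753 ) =3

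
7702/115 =7702/115 = 66.97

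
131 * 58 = 7598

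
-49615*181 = -8980315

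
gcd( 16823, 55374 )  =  1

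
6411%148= 47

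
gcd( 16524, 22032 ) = 5508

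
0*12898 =0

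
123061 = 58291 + 64770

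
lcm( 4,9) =36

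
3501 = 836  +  2665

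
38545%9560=305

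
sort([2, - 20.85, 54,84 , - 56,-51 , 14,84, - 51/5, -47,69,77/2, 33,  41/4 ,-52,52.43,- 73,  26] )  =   [ - 73 ,-56, - 52, - 51, - 47, - 20.85,  -  51/5,2 , 41/4, 14, 26,33, 77/2, 52.43,54, 69, 84, 84] 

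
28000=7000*4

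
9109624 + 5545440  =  14655064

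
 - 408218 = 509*( - 802 ) 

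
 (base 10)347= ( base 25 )DM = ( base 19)i5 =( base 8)533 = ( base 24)EB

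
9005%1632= 845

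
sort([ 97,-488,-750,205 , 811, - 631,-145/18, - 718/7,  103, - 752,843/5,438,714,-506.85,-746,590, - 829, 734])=[-829,-752,-750, - 746, - 631, - 506.85,  -  488, - 718/7,- 145/18,  97,103 , 843/5,  205,  438, 590,714, 734,811] 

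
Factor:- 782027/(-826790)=2^( - 1)*5^(-1 ) * 29^( - 1 )*709^1 *1103^1*2851^( - 1) 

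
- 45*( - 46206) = 2079270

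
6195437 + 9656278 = 15851715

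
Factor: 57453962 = 2^1*28726981^1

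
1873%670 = 533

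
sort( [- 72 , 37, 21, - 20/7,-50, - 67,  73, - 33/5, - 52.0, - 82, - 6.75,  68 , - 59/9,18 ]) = [-82 ,-72, - 67, - 52.0 , - 50, - 6.75 , - 33/5,- 59/9,-20/7,18,  21 , 37, 68,73]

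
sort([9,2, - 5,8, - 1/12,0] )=[ - 5, - 1/12,0,2,8,9 ]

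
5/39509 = 5/39509 = 0.00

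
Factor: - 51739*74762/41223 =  - 3868111118/41223 = - 2^1*3^( - 1 )*7^( - 1)*13^( - 1 ) * 29^1*31^1 * 151^(  -  1 )*1289^1*1669^1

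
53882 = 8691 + 45191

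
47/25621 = 47/25621 = 0.00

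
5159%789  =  425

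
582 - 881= - 299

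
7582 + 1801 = 9383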